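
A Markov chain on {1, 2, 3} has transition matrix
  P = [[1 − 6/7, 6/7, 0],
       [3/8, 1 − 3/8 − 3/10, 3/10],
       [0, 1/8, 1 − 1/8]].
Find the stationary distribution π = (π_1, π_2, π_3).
π = (35/307, 80/307, 192/307)

This is a birth-death chain on three states, which satisfies detailed balance: π_1 · P_{12} = π_2 · P_{21} and π_2 · P_{23} = π_3 · P_{32}.
From π_1 · 6/7 = π_2 · 3/8: π_2/π_1 = (6/7)/(3/8) = 16/7.
From π_2 · 3/10 = π_3 · 1/8: π_3/π_2 = (3/10)/(1/8) = 12/5.
Take π_1 proportional to 1; then unnormalized π = (1, 16/7, 192/35). Normalize by dividing by the sum 307/35:
  π = (35/307, 80/307, 192/307).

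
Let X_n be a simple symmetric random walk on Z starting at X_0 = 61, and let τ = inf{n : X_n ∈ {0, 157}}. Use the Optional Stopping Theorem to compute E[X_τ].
E[X_τ] = 61

X_n is a martingale and τ is a bounded-mean stopping time (indeed τ is finite a.s. with bounded expectation since the walk is in a bounded region). By the OST, E[X_τ] = E[X_0] = 61. Equivalently: E[X_τ] = 157 · P(hit 157 first) + 0 · P(hit 0 first) = 157 · (61/157) = 61.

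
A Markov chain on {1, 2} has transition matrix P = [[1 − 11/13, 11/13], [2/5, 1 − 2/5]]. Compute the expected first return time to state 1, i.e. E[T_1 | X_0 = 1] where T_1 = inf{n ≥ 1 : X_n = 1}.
E[T_1 | X_0 = 1] = 1/π_1 = 81/26

For an irreducible recurrent Markov chain with stationary distribution π, E[T_i | X_0 = i] = 1/π_i (Kac's formula). Here π_1 = (2/5)/(11/13 + 2/5) = (2/5)/(81/65) = 26/81, so E[T_1 | X_0 = 1] = 1/π_1 = (11/13 + 2/5)/(2/5) = (81/65)/(2/5) = 81/26.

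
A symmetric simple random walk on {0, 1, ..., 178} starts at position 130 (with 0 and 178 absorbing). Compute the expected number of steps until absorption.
E[τ | X_0 = 130] = 6240

Let v_k = E[τ | X_0 = k]. Boundary: v_0 = v_178 = 0. Recurrence: v_k = 1 + (v_{k-1} + v_{k+1})/2 for 1 ≤ k ≤ 177. The particular solution to v_k − (v_{k-1} + v_{k+1})/2 = 1 is v_k = −k^2. Adding homogeneous solution A + B k and matching boundaries gives v_k = k (178 − k). Substituting k = 130: v_130 = 130 · 48 = 6240.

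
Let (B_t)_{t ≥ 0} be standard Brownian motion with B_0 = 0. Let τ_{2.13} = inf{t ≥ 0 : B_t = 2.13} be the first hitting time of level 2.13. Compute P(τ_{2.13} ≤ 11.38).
P(τ_{2.13} ≤ 11.38) = 2(1 − Φ(2.13/√11.38)) = 2(1 − Φ(0.6314)) ≈ 0.5278

By the reflection principle for standard BM, P(τ_b ≤ t) = 2 · P(B_t ≥ b). Since B_t ~ N(0, t), P(B_t ≥ 2.13) = 1 − Φ(2.13/√t) = 1 − Φ(2.13/√11.38) = 1 − Φ(0.6314) ≈ 0.26389. Doubling: P(τ_{2.13} ≤ 11.38) ≈ 2 · 0.26389 = 0.52778 ≈ 0.5278.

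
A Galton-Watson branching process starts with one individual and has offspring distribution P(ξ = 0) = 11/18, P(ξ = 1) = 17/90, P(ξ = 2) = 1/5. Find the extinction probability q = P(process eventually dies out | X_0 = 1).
q = 1

Mean offspring μ = 0·11/18 + 1·17/90 + 2·1/5 = 53/90 ≤ 1. For μ ≤ 1 with offspring not concentrated at 1, the Galton-Watson process goes extinct almost surely, so q = 1.
(Algebraic check: The pgf is f(s) = 11/18 + 17/90·s + 1/5·s². The extinction probability q is the smallest fixed point of f in [0, 1]. Setting s = f(s):
  1/5·s² + (17/90 − 1)·s + 11/18 = 0
  1/5·s² − (11/18 + 1/5)·s + 11/18 = 0
which factors as (s − 1)·(1/5·s − 11/18) = 0, giving roots s = 1 and s = (11/18)/(1/5) = 55/18. Since 55/18 ≥ 1, the smallest root in [0, 1] is s = 1.)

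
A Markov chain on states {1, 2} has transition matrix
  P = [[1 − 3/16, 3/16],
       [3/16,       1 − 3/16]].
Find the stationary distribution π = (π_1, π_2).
π_1 = 1/2, π_2 = 1/2

Solve πP = π with π_1 + π_2 = 1. From πP = π: π_1 · (1 − 3/16) + π_2 · 3/16 = π_1 ⇒ π_2 · 3/16 = π_1 · 3/16 ⇒ π_2/π_1 = (3/16)/(3/16) = 1. Together with π_1 + π_2 = 1:
  π_1 = (3/16)/(3/16 + 3/16) = (3/16)/(3/8) = 1/2,
  π_2 = (3/16)/(3/16 + 3/16) = (3/16)/(3/8) = 1/2.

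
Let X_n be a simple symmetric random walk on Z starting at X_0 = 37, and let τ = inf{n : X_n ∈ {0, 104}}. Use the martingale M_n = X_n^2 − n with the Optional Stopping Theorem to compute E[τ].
E[τ] = 2479

M_n = X_n^2 − n is a martingale (since E[X_{n+1}^2 | F_n] = X_n^2 + 1). By OST (τ has finite mean in a bounded region), E[M_τ] = E[M_0] = X_0^2 − 0 = 37^2 = 1369. Also E[M_τ] = E[X_τ^2] − E[τ]. The walk exits at 0 or 104, with P(hit 104 first) = 37/104, so E[X_τ^2] = 104^2 · 37/104 + 0 = 3848. Thus E[τ] = E[X_τ^2] − E[M_τ] = 3848 − 1369 = 2479 = 37(104 − 37) = 2479.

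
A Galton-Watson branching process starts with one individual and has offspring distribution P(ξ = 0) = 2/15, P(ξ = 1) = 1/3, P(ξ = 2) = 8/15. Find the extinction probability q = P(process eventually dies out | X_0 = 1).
q = 1/4

The pgf is f(s) = 2/15 + 1/3·s + 8/15·s². The extinction probability q is the smallest fixed point of f in [0, 1]. Setting s = f(s):
  8/15·s² + (1/3 − 1)·s + 2/15 = 0
  8/15·s² − (2/15 + 8/15)·s + 2/15 = 0
which factors as (s − 1)·(8/15·s − 2/15) = 0, giving roots s = 1 and s = (2/15)/(8/15) = 1/4.
Mean offspring μ = 1/3 + 2·8/15 = 7/5 > 1 (supercritical), so q < 1. The extinction probability is the smaller root: q = (2/15)/(8/15) = 1/4.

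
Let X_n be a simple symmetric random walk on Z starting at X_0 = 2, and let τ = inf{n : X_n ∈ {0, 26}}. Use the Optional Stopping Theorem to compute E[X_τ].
E[X_τ] = 2

X_n is a martingale and τ is a bounded-mean stopping time (indeed τ is finite a.s. with bounded expectation since the walk is in a bounded region). By the OST, E[X_τ] = E[X_0] = 2. Equivalently: E[X_τ] = 26 · P(hit 26 first) + 0 · P(hit 0 first) = 26 · (2/26) = 2.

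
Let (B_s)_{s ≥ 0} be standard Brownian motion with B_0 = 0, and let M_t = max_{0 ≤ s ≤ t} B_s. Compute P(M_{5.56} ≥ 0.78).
P(M_{5.56} ≥ 0.78) = 2·P(B_{5.56} ≥ 0.78) = 2(1 − Φ(0.78/√5.56)) ≈ 0.7408

By the reflection principle for Brownian motion, P(M_t ≥ a) = 2 · P(B_t ≥ a) for a ≥ 0. Since B_t ~ N(0, t), P(B_t ≥ 0.78) = 1 − Φ(0.78/√t) = 1 − Φ(0.78/√5.56) = 1 − Φ(0.3308). So
  P(M_{5.56} ≥ 0.78) = 2(1 − Φ(0.3308)) ≈ 0.7408.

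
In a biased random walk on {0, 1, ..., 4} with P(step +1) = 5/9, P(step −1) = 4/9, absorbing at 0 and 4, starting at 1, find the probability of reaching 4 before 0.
P(hit 4 before 0) = (1 − (4/5)^1) / (1 − (4/5)^4) = 125/369

Let u_k denote P(reach 4 before 0 | start at k). Boundary: u_0 = 0, u_4 = 1. Recurrence: u_k = 5/9·u_{k+1} + 4/9·u_{k-1} for 1 ≤ k ≤ 3. Try u_k = A + B·r^k with r = q/p = (4/9)/(5/9) = 4/5. Substitution satisfies the recurrence; boundary conditions give:
  u_k = (1 − r^k) / (1 − r^N) = (1 − (4/5)^1) / (1 − (4/5)^4) = 125/369.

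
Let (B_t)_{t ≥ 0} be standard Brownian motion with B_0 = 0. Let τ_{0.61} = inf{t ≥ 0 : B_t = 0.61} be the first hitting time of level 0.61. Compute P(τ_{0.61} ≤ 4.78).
P(τ_{0.61} ≤ 4.78) = 2(1 − Φ(0.61/√4.78)) = 2(1 − Φ(0.2790)) ≈ 0.7802

By the reflection principle for standard BM, P(τ_b ≤ t) = 2 · P(B_t ≥ b). Since B_t ~ N(0, t), P(B_t ≥ 0.61) = 1 − Φ(0.61/√t) = 1 − Φ(0.61/√4.78) = 1 − Φ(0.2790) ≈ 0.39012. Doubling: P(τ_{0.61} ≤ 4.78) ≈ 2 · 0.39012 = 0.78024 ≈ 0.7802.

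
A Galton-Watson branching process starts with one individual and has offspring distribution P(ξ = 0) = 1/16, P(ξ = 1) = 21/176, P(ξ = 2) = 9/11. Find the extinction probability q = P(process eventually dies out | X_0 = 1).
q = 11/144

The pgf is f(s) = 1/16 + 21/176·s + 9/11·s². The extinction probability q is the smallest fixed point of f in [0, 1]. Setting s = f(s):
  9/11·s² + (21/176 − 1)·s + 1/16 = 0
  9/11·s² − (1/16 + 9/11)·s + 1/16 = 0
which factors as (s − 1)·(9/11·s − 1/16) = 0, giving roots s = 1 and s = (1/16)/(9/11) = 11/144.
Mean offspring μ = 21/176 + 2·9/11 = 309/176 > 1 (supercritical), so q < 1. The extinction probability is the smaller root: q = (1/16)/(9/11) = 11/144.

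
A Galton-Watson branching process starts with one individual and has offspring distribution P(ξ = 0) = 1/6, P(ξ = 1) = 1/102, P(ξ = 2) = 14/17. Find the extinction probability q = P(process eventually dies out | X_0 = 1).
q = 17/84

The pgf is f(s) = 1/6 + 1/102·s + 14/17·s². The extinction probability q is the smallest fixed point of f in [0, 1]. Setting s = f(s):
  14/17·s² + (1/102 − 1)·s + 1/6 = 0
  14/17·s² − (1/6 + 14/17)·s + 1/6 = 0
which factors as (s − 1)·(14/17·s − 1/6) = 0, giving roots s = 1 and s = (1/6)/(14/17) = 17/84.
Mean offspring μ = 1/102 + 2·14/17 = 169/102 > 1 (supercritical), so q < 1. The extinction probability is the smaller root: q = (1/6)/(14/17) = 17/84.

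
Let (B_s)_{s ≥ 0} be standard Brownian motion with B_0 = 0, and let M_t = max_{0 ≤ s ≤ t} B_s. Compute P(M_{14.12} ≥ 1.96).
P(M_{14.12} ≥ 1.96) = 2·P(B_{14.12} ≥ 1.96) = 2(1 − Φ(1.96/√14.12)) ≈ 0.6019

By the reflection principle for Brownian motion, P(M_t ≥ a) = 2 · P(B_t ≥ a) for a ≥ 0. Since B_t ~ N(0, t), P(B_t ≥ 1.96) = 1 − Φ(1.96/√t) = 1 − Φ(1.96/√14.12) = 1 − Φ(0.5216). So
  P(M_{14.12} ≥ 1.96) = 2(1 − Φ(0.5216)) ≈ 0.6019.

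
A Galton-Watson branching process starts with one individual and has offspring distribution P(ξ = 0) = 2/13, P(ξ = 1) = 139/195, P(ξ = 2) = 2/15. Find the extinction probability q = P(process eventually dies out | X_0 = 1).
q = 1

Mean offspring μ = 0·2/13 + 1·139/195 + 2·2/15 = 191/195 ≤ 1. For μ ≤ 1 with offspring not concentrated at 1, the Galton-Watson process goes extinct almost surely, so q = 1.
(Algebraic check: The pgf is f(s) = 2/13 + 139/195·s + 2/15·s². The extinction probability q is the smallest fixed point of f in [0, 1]. Setting s = f(s):
  2/15·s² + (139/195 − 1)·s + 2/13 = 0
  2/15·s² − (2/13 + 2/15)·s + 2/13 = 0
which factors as (s − 1)·(2/15·s − 2/13) = 0, giving roots s = 1 and s = (2/13)/(2/15) = 15/13. Since 15/13 ≥ 1, the smallest root in [0, 1] is s = 1.)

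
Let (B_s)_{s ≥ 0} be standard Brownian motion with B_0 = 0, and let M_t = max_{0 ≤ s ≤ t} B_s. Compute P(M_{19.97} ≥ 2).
P(M_{19.97} ≥ 2) = 2·P(B_{19.97} ≥ 2) = 2(1 − Φ(2/√19.97)) ≈ 0.6545

By the reflection principle for Brownian motion, P(M_t ≥ a) = 2 · P(B_t ≥ a) for a ≥ 0. Since B_t ~ N(0, t), P(B_t ≥ 2) = 1 − Φ(2/√t) = 1 − Φ(2/√19.97) = 1 − Φ(0.4475). So
  P(M_{19.97} ≥ 2) = 2(1 − Φ(0.4475)) ≈ 0.6545.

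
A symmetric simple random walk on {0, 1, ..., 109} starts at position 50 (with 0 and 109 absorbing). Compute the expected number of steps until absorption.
E[τ | X_0 = 50] = 2950

Let v_k = E[τ | X_0 = k]. Boundary: v_0 = v_109 = 0. Recurrence: v_k = 1 + (v_{k-1} + v_{k+1})/2 for 1 ≤ k ≤ 108. The particular solution to v_k − (v_{k-1} + v_{k+1})/2 = 1 is v_k = −k^2. Adding homogeneous solution A + B k and matching boundaries gives v_k = k (109 − k). Substituting k = 50: v_50 = 50 · 59 = 2950.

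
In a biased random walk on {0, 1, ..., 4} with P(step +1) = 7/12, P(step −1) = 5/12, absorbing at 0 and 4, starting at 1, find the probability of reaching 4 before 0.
P(hit 4 before 0) = (1 − (5/7)^1) / (1 − (5/7)^4) = 343/888

Let u_k denote P(reach 4 before 0 | start at k). Boundary: u_0 = 0, u_4 = 1. Recurrence: u_k = 7/12·u_{k+1} + 5/12·u_{k-1} for 1 ≤ k ≤ 3. Try u_k = A + B·r^k with r = q/p = (5/12)/(7/12) = 5/7. Substitution satisfies the recurrence; boundary conditions give:
  u_k = (1 − r^k) / (1 − r^N) = (1 − (5/7)^1) / (1 − (5/7)^4) = 343/888.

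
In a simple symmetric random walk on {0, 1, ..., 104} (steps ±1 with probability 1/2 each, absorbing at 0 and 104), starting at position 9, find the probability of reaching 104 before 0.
P(hit 104 before 0) = 9/104

Let u_k = P(hit 104 before 0 | start at k). Then u_0 = 0, u_104 = 1, and u_k = u_{k-1}/2 + u_{k+1}/2 for 1 ≤ k ≤ 103. This harmonic recurrence is solved by u_k = k/104, giving u_9 = 9/104.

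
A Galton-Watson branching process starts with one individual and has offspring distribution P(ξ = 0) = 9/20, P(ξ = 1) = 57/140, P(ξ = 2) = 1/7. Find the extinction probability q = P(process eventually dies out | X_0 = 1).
q = 1

Mean offspring μ = 0·9/20 + 1·57/140 + 2·1/7 = 97/140 ≤ 1. For μ ≤ 1 with offspring not concentrated at 1, the Galton-Watson process goes extinct almost surely, so q = 1.
(Algebraic check: The pgf is f(s) = 9/20 + 57/140·s + 1/7·s². The extinction probability q is the smallest fixed point of f in [0, 1]. Setting s = f(s):
  1/7·s² + (57/140 − 1)·s + 9/20 = 0
  1/7·s² − (9/20 + 1/7)·s + 9/20 = 0
which factors as (s − 1)·(1/7·s − 9/20) = 0, giving roots s = 1 and s = (9/20)/(1/7) = 63/20. Since 63/20 ≥ 1, the smallest root in [0, 1] is s = 1.)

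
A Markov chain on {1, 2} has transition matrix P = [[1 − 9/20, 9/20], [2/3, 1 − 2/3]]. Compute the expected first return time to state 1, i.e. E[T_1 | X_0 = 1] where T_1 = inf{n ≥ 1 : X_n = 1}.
E[T_1 | X_0 = 1] = 1/π_1 = 67/40

For an irreducible recurrent Markov chain with stationary distribution π, E[T_i | X_0 = i] = 1/π_i (Kac's formula). Here π_1 = (2/3)/(9/20 + 2/3) = (2/3)/(67/60) = 40/67, so E[T_1 | X_0 = 1] = 1/π_1 = (9/20 + 2/3)/(2/3) = (67/60)/(2/3) = 67/40.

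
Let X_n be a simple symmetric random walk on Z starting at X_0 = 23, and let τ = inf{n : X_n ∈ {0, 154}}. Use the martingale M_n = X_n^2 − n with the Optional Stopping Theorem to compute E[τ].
E[τ] = 3013

M_n = X_n^2 − n is a martingale (since E[X_{n+1}^2 | F_n] = X_n^2 + 1). By OST (τ has finite mean in a bounded region), E[M_τ] = E[M_0] = X_0^2 − 0 = 23^2 = 529. Also E[M_τ] = E[X_τ^2] − E[τ]. The walk exits at 0 or 154, with P(hit 154 first) = 23/154, so E[X_τ^2] = 154^2 · 23/154 + 0 = 3542. Thus E[τ] = E[X_τ^2] − E[M_τ] = 3542 − 529 = 3013 = 23(154 − 23) = 3013.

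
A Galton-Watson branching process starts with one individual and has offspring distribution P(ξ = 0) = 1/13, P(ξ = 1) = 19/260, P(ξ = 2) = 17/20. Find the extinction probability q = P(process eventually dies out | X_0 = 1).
q = 20/221

The pgf is f(s) = 1/13 + 19/260·s + 17/20·s². The extinction probability q is the smallest fixed point of f in [0, 1]. Setting s = f(s):
  17/20·s² + (19/260 − 1)·s + 1/13 = 0
  17/20·s² − (1/13 + 17/20)·s + 1/13 = 0
which factors as (s − 1)·(17/20·s − 1/13) = 0, giving roots s = 1 and s = (1/13)/(17/20) = 20/221.
Mean offspring μ = 19/260 + 2·17/20 = 461/260 > 1 (supercritical), so q < 1. The extinction probability is the smaller root: q = (1/13)/(17/20) = 20/221.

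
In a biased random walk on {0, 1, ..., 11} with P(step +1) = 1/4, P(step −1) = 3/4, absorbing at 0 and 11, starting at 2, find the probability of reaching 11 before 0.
P(hit 11 before 0) = (1 − (3)^2) / (1 − (3)^11) = 4/88573

Let u_k denote P(reach 11 before 0 | start at k). Boundary: u_0 = 0, u_11 = 1. Recurrence: u_k = 1/4·u_{k+1} + 3/4·u_{k-1} for 1 ≤ k ≤ 10. Try u_k = A + B·r^k with r = q/p = (3/4)/(1/4) = 3. Substitution satisfies the recurrence; boundary conditions give:
  u_k = (1 − r^k) / (1 − r^N) = (1 − (3)^2) / (1 − (3)^11) = 4/88573.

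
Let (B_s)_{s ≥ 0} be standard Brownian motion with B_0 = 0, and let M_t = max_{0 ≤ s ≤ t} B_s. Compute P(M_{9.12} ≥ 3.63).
P(M_{9.12} ≥ 3.63) = 2·P(B_{9.12} ≥ 3.63) = 2(1 − Φ(3.63/√9.12)) ≈ 0.2294

By the reflection principle for Brownian motion, P(M_t ≥ a) = 2 · P(B_t ≥ a) for a ≥ 0. Since B_t ~ N(0, t), P(B_t ≥ 3.63) = 1 − Φ(3.63/√t) = 1 − Φ(3.63/√9.12) = 1 − Φ(1.2020). So
  P(M_{9.12} ≥ 3.63) = 2(1 − Φ(1.2020)) ≈ 0.2294.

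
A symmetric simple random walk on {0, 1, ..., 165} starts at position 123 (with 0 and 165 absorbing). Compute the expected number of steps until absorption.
E[τ | X_0 = 123] = 5166

Let v_k = E[τ | X_0 = k]. Boundary: v_0 = v_165 = 0. Recurrence: v_k = 1 + (v_{k-1} + v_{k+1})/2 for 1 ≤ k ≤ 164. The particular solution to v_k − (v_{k-1} + v_{k+1})/2 = 1 is v_k = −k^2. Adding homogeneous solution A + B k and matching boundaries gives v_k = k (165 − k). Substituting k = 123: v_123 = 123 · 42 = 5166.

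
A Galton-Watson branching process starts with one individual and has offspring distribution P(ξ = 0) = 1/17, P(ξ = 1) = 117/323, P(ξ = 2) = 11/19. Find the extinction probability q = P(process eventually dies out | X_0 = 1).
q = 19/187

The pgf is f(s) = 1/17 + 117/323·s + 11/19·s². The extinction probability q is the smallest fixed point of f in [0, 1]. Setting s = f(s):
  11/19·s² + (117/323 − 1)·s + 1/17 = 0
  11/19·s² − (1/17 + 11/19)·s + 1/17 = 0
which factors as (s − 1)·(11/19·s − 1/17) = 0, giving roots s = 1 and s = (1/17)/(11/19) = 19/187.
Mean offspring μ = 117/323 + 2·11/19 = 491/323 > 1 (supercritical), so q < 1. The extinction probability is the smaller root: q = (1/17)/(11/19) = 19/187.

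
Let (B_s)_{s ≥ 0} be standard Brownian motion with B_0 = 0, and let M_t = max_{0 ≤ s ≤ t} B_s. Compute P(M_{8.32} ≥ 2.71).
P(M_{8.32} ≥ 2.71) = 2·P(B_{8.32} ≥ 2.71) = 2(1 − Φ(2.71/√8.32)) ≈ 0.3475

By the reflection principle for Brownian motion, P(M_t ≥ a) = 2 · P(B_t ≥ a) for a ≥ 0. Since B_t ~ N(0, t), P(B_t ≥ 2.71) = 1 − Φ(2.71/√t) = 1 − Φ(2.71/√8.32) = 1 − Φ(0.9395). So
  P(M_{8.32} ≥ 2.71) = 2(1 − Φ(0.9395)) ≈ 0.3475.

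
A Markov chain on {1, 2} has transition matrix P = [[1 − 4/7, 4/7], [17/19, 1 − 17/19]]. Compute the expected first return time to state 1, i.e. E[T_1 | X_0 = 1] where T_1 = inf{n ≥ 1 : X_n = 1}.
E[T_1 | X_0 = 1] = 1/π_1 = 195/119

For an irreducible recurrent Markov chain with stationary distribution π, E[T_i | X_0 = i] = 1/π_i (Kac's formula). Here π_1 = (17/19)/(4/7 + 17/19) = (17/19)/(195/133) = 119/195, so E[T_1 | X_0 = 1] = 1/π_1 = (4/7 + 17/19)/(17/19) = (195/133)/(17/19) = 195/119.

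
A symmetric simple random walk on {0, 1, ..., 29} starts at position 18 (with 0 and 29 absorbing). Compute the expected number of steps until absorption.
E[τ | X_0 = 18] = 198

Let v_k = E[τ | X_0 = k]. Boundary: v_0 = v_29 = 0. Recurrence: v_k = 1 + (v_{k-1} + v_{k+1})/2 for 1 ≤ k ≤ 28. The particular solution to v_k − (v_{k-1} + v_{k+1})/2 = 1 is v_k = −k^2. Adding homogeneous solution A + B k and matching boundaries gives v_k = k (29 − k). Substituting k = 18: v_18 = 18 · 11 = 198.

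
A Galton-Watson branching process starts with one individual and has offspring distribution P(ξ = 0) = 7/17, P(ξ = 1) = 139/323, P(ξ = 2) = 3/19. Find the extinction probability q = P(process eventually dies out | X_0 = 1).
q = 1

Mean offspring μ = 0·7/17 + 1·139/323 + 2·3/19 = 241/323 ≤ 1. For μ ≤ 1 with offspring not concentrated at 1, the Galton-Watson process goes extinct almost surely, so q = 1.
(Algebraic check: The pgf is f(s) = 7/17 + 139/323·s + 3/19·s². The extinction probability q is the smallest fixed point of f in [0, 1]. Setting s = f(s):
  3/19·s² + (139/323 − 1)·s + 7/17 = 0
  3/19·s² − (7/17 + 3/19)·s + 7/17 = 0
which factors as (s − 1)·(3/19·s − 7/17) = 0, giving roots s = 1 and s = (7/17)/(3/19) = 133/51. Since 133/51 ≥ 1, the smallest root in [0, 1] is s = 1.)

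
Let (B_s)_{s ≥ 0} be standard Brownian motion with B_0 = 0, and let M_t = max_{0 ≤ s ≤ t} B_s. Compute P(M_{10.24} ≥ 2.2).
P(M_{10.24} ≥ 2.2) = 2·P(B_{10.24} ≥ 2.2) = 2(1 − Φ(2.2/√10.24)) ≈ 0.4918

By the reflection principle for Brownian motion, P(M_t ≥ a) = 2 · P(B_t ≥ a) for a ≥ 0. Since B_t ~ N(0, t), P(B_t ≥ 2.2) = 1 − Φ(2.2/√t) = 1 − Φ(2.2/√10.24) = 1 − Φ(0.6875). So
  P(M_{10.24} ≥ 2.2) = 2(1 − Φ(0.6875)) ≈ 0.4918.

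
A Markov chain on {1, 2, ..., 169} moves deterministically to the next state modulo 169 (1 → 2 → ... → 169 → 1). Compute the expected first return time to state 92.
E[T_92 | X_0 = 92] = 169

The chain cycles deterministically, so starting at state 92 it returns in exactly 169 steps. Equivalently, the stationary distribution is uniform π_j = 1/169 for every state j, so by Kac's formula E[T_92] = 1/π_92 = 169.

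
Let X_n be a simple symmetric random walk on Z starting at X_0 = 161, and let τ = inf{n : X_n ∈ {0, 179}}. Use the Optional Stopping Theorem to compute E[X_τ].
E[X_τ] = 161

X_n is a martingale and τ is a bounded-mean stopping time (indeed τ is finite a.s. with bounded expectation since the walk is in a bounded region). By the OST, E[X_τ] = E[X_0] = 161. Equivalently: E[X_τ] = 179 · P(hit 179 first) + 0 · P(hit 0 first) = 179 · (161/179) = 161.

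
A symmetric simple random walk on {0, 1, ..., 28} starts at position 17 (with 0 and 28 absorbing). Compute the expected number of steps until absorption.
E[τ | X_0 = 17] = 187

Let v_k = E[τ | X_0 = k]. Boundary: v_0 = v_28 = 0. Recurrence: v_k = 1 + (v_{k-1} + v_{k+1})/2 for 1 ≤ k ≤ 27. The particular solution to v_k − (v_{k-1} + v_{k+1})/2 = 1 is v_k = −k^2. Adding homogeneous solution A + B k and matching boundaries gives v_k = k (28 − k). Substituting k = 17: v_17 = 17 · 11 = 187.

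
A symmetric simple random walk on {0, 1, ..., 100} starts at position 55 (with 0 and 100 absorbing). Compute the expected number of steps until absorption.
E[τ | X_0 = 55] = 2475

Let v_k = E[τ | X_0 = k]. Boundary: v_0 = v_100 = 0. Recurrence: v_k = 1 + (v_{k-1} + v_{k+1})/2 for 1 ≤ k ≤ 99. The particular solution to v_k − (v_{k-1} + v_{k+1})/2 = 1 is v_k = −k^2. Adding homogeneous solution A + B k and matching boundaries gives v_k = k (100 − k). Substituting k = 55: v_55 = 55 · 45 = 2475.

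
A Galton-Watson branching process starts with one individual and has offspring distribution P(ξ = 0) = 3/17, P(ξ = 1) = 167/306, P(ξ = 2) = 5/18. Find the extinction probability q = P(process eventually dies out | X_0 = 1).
q = 54/85

The pgf is f(s) = 3/17 + 167/306·s + 5/18·s². The extinction probability q is the smallest fixed point of f in [0, 1]. Setting s = f(s):
  5/18·s² + (167/306 − 1)·s + 3/17 = 0
  5/18·s² − (3/17 + 5/18)·s + 3/17 = 0
which factors as (s − 1)·(5/18·s − 3/17) = 0, giving roots s = 1 and s = (3/17)/(5/18) = 54/85.
Mean offspring μ = 167/306 + 2·5/18 = 337/306 > 1 (supercritical), so q < 1. The extinction probability is the smaller root: q = (3/17)/(5/18) = 54/85.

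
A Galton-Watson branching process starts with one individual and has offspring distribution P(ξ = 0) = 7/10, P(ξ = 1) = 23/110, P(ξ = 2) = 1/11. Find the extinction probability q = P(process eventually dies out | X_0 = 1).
q = 1

Mean offspring μ = 0·7/10 + 1·23/110 + 2·1/11 = 43/110 ≤ 1. For μ ≤ 1 with offspring not concentrated at 1, the Galton-Watson process goes extinct almost surely, so q = 1.
(Algebraic check: The pgf is f(s) = 7/10 + 23/110·s + 1/11·s². The extinction probability q is the smallest fixed point of f in [0, 1]. Setting s = f(s):
  1/11·s² + (23/110 − 1)·s + 7/10 = 0
  1/11·s² − (7/10 + 1/11)·s + 7/10 = 0
which factors as (s − 1)·(1/11·s − 7/10) = 0, giving roots s = 1 and s = (7/10)/(1/11) = 77/10. Since 77/10 ≥ 1, the smallest root in [0, 1] is s = 1.)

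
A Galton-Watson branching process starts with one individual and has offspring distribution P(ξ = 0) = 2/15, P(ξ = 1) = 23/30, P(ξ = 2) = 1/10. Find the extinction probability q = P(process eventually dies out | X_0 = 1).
q = 1

Mean offspring μ = 0·2/15 + 1·23/30 + 2·1/10 = 29/30 ≤ 1. For μ ≤ 1 with offspring not concentrated at 1, the Galton-Watson process goes extinct almost surely, so q = 1.
(Algebraic check: The pgf is f(s) = 2/15 + 23/30·s + 1/10·s². The extinction probability q is the smallest fixed point of f in [0, 1]. Setting s = f(s):
  1/10·s² + (23/30 − 1)·s + 2/15 = 0
  1/10·s² − (2/15 + 1/10)·s + 2/15 = 0
which factors as (s − 1)·(1/10·s − 2/15) = 0, giving roots s = 1 and s = (2/15)/(1/10) = 4/3. Since 4/3 ≥ 1, the smallest root in [0, 1] is s = 1.)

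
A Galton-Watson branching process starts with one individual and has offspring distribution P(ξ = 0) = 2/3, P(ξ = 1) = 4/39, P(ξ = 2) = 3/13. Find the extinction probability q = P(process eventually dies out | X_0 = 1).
q = 1

Mean offspring μ = 0·2/3 + 1·4/39 + 2·3/13 = 22/39 ≤ 1. For μ ≤ 1 with offspring not concentrated at 1, the Galton-Watson process goes extinct almost surely, so q = 1.
(Algebraic check: The pgf is f(s) = 2/3 + 4/39·s + 3/13·s². The extinction probability q is the smallest fixed point of f in [0, 1]. Setting s = f(s):
  3/13·s² + (4/39 − 1)·s + 2/3 = 0
  3/13·s² − (2/3 + 3/13)·s + 2/3 = 0
which factors as (s − 1)·(3/13·s − 2/3) = 0, giving roots s = 1 and s = (2/3)/(3/13) = 26/9. Since 26/9 ≥ 1, the smallest root in [0, 1] is s = 1.)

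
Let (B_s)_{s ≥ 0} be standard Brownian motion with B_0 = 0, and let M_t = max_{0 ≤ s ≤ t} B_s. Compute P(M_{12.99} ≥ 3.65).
P(M_{12.99} ≥ 3.65) = 2·P(B_{12.99} ≥ 3.65) = 2(1 − Φ(3.65/√12.99)) ≈ 0.3112

By the reflection principle for Brownian motion, P(M_t ≥ a) = 2 · P(B_t ≥ a) for a ≥ 0. Since B_t ~ N(0, t), P(B_t ≥ 3.65) = 1 − Φ(3.65/√t) = 1 − Φ(3.65/√12.99) = 1 − Φ(1.0127). So
  P(M_{12.99} ≥ 3.65) = 2(1 − Φ(1.0127)) ≈ 0.3112.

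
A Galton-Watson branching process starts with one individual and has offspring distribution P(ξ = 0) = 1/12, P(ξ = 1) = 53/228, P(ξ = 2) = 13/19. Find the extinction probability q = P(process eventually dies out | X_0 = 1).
q = 19/156

The pgf is f(s) = 1/12 + 53/228·s + 13/19·s². The extinction probability q is the smallest fixed point of f in [0, 1]. Setting s = f(s):
  13/19·s² + (53/228 − 1)·s + 1/12 = 0
  13/19·s² − (1/12 + 13/19)·s + 1/12 = 0
which factors as (s − 1)·(13/19·s − 1/12) = 0, giving roots s = 1 and s = (1/12)/(13/19) = 19/156.
Mean offspring μ = 53/228 + 2·13/19 = 365/228 > 1 (supercritical), so q < 1. The extinction probability is the smaller root: q = (1/12)/(13/19) = 19/156.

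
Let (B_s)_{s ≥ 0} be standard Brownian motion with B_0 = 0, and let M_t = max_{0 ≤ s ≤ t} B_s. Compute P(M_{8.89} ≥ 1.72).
P(M_{8.89} ≥ 1.72) = 2·P(B_{8.89} ≥ 1.72) = 2(1 − Φ(1.72/√8.89)) ≈ 0.5640

By the reflection principle for Brownian motion, P(M_t ≥ a) = 2 · P(B_t ≥ a) for a ≥ 0. Since B_t ~ N(0, t), P(B_t ≥ 1.72) = 1 − Φ(1.72/√t) = 1 − Φ(1.72/√8.89) = 1 − Φ(0.5769). So
  P(M_{8.89} ≥ 1.72) = 2(1 − Φ(0.5769)) ≈ 0.5640.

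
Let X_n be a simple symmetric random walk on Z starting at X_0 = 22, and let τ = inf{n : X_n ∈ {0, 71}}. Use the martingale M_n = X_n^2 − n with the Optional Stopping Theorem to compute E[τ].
E[τ] = 1078

M_n = X_n^2 − n is a martingale (since E[X_{n+1}^2 | F_n] = X_n^2 + 1). By OST (τ has finite mean in a bounded region), E[M_τ] = E[M_0] = X_0^2 − 0 = 22^2 = 484. Also E[M_τ] = E[X_τ^2] − E[τ]. The walk exits at 0 or 71, with P(hit 71 first) = 22/71, so E[X_τ^2] = 71^2 · 22/71 + 0 = 1562. Thus E[τ] = E[X_τ^2] − E[M_τ] = 1562 − 484 = 1078 = 22(71 − 22) = 1078.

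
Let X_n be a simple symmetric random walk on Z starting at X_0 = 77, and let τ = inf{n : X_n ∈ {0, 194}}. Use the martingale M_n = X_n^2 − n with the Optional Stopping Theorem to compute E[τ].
E[τ] = 9009

M_n = X_n^2 − n is a martingale (since E[X_{n+1}^2 | F_n] = X_n^2 + 1). By OST (τ has finite mean in a bounded region), E[M_τ] = E[M_0] = X_0^2 − 0 = 77^2 = 5929. Also E[M_τ] = E[X_τ^2] − E[τ]. The walk exits at 0 or 194, with P(hit 194 first) = 77/194, so E[X_τ^2] = 194^2 · 77/194 + 0 = 14938. Thus E[τ] = E[X_τ^2] − E[M_τ] = 14938 − 5929 = 9009 = 77(194 − 77) = 9009.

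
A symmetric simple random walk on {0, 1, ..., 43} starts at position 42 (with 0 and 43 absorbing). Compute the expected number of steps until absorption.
E[τ | X_0 = 42] = 42

Let v_k = E[τ | X_0 = k]. Boundary: v_0 = v_43 = 0. Recurrence: v_k = 1 + (v_{k-1} + v_{k+1})/2 for 1 ≤ k ≤ 42. The particular solution to v_k − (v_{k-1} + v_{k+1})/2 = 1 is v_k = −k^2. Adding homogeneous solution A + B k and matching boundaries gives v_k = k (43 − k). Substituting k = 42: v_42 = 42 · 1 = 42.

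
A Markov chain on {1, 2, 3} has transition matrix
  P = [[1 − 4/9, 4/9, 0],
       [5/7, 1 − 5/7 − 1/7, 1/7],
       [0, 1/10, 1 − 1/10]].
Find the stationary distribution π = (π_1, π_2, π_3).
π = (45/113, 28/113, 40/113)

This is a birth-death chain on three states, which satisfies detailed balance: π_1 · P_{12} = π_2 · P_{21} and π_2 · P_{23} = π_3 · P_{32}.
From π_1 · 4/9 = π_2 · 5/7: π_2/π_1 = (4/9)/(5/7) = 28/45.
From π_2 · 1/7 = π_3 · 1/10: π_3/π_2 = (1/7)/(1/10) = 10/7.
Take π_1 proportional to 1; then unnormalized π = (1, 28/45, 8/9). Normalize by dividing by the sum 113/45:
  π = (45/113, 28/113, 40/113).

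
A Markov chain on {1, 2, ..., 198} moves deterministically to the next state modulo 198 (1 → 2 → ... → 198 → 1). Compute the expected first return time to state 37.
E[T_37 | X_0 = 37] = 198

The chain cycles deterministically, so starting at state 37 it returns in exactly 198 steps. Equivalently, the stationary distribution is uniform π_j = 1/198 for every state j, so by Kac's formula E[T_37] = 1/π_37 = 198.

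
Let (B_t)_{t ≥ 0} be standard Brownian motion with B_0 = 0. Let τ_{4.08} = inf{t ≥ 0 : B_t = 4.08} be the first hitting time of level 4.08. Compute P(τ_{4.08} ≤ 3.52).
P(τ_{4.08} ≤ 3.52) = 2(1 − Φ(4.08/√3.52)) = 2(1 − Φ(2.1746)) ≈ 0.0297

By the reflection principle for standard BM, P(τ_b ≤ t) = 2 · P(B_t ≥ b). Since B_t ~ N(0, t), P(B_t ≥ 4.08) = 1 − Φ(4.08/√t) = 1 − Φ(4.08/√3.52) = 1 − Φ(2.1746) ≈ 0.01483. Doubling: P(τ_{4.08} ≤ 3.52) ≈ 2 · 0.01483 = 0.02966 ≈ 0.0297.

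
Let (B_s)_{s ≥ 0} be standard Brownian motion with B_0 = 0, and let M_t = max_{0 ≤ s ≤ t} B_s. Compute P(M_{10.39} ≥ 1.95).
P(M_{10.39} ≥ 1.95) = 2·P(B_{10.39} ≥ 1.95) = 2(1 − Φ(1.95/√10.39)) ≈ 0.5452

By the reflection principle for Brownian motion, P(M_t ≥ a) = 2 · P(B_t ≥ a) for a ≥ 0. Since B_t ~ N(0, t), P(B_t ≥ 1.95) = 1 − Φ(1.95/√t) = 1 − Φ(1.95/√10.39) = 1 − Φ(0.6050). So
  P(M_{10.39} ≥ 1.95) = 2(1 − Φ(0.6050)) ≈ 0.5452.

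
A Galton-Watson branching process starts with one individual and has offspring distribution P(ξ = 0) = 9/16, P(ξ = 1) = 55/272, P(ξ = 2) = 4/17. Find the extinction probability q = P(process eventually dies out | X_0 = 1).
q = 1

Mean offspring μ = 0·9/16 + 1·55/272 + 2·4/17 = 183/272 ≤ 1. For μ ≤ 1 with offspring not concentrated at 1, the Galton-Watson process goes extinct almost surely, so q = 1.
(Algebraic check: The pgf is f(s) = 9/16 + 55/272·s + 4/17·s². The extinction probability q is the smallest fixed point of f in [0, 1]. Setting s = f(s):
  4/17·s² + (55/272 − 1)·s + 9/16 = 0
  4/17·s² − (9/16 + 4/17)·s + 9/16 = 0
which factors as (s − 1)·(4/17·s − 9/16) = 0, giving roots s = 1 and s = (9/16)/(4/17) = 153/64. Since 153/64 ≥ 1, the smallest root in [0, 1] is s = 1.)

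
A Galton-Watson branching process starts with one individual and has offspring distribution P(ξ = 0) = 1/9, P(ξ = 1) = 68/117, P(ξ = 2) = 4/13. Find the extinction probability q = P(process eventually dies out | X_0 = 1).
q = 13/36

The pgf is f(s) = 1/9 + 68/117·s + 4/13·s². The extinction probability q is the smallest fixed point of f in [0, 1]. Setting s = f(s):
  4/13·s² + (68/117 − 1)·s + 1/9 = 0
  4/13·s² − (1/9 + 4/13)·s + 1/9 = 0
which factors as (s − 1)·(4/13·s − 1/9) = 0, giving roots s = 1 and s = (1/9)/(4/13) = 13/36.
Mean offspring μ = 68/117 + 2·4/13 = 140/117 > 1 (supercritical), so q < 1. The extinction probability is the smaller root: q = (1/9)/(4/13) = 13/36.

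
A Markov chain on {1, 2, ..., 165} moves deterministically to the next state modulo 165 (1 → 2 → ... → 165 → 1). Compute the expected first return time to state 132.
E[T_132 | X_0 = 132] = 165

The chain cycles deterministically, so starting at state 132 it returns in exactly 165 steps. Equivalently, the stationary distribution is uniform π_j = 1/165 for every state j, so by Kac's formula E[T_132] = 1/π_132 = 165.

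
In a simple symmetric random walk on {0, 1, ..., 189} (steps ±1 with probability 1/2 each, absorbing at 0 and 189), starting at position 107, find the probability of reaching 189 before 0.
P(hit 189 before 0) = 107/189

Let u_k = P(hit 189 before 0 | start at k). Then u_0 = 0, u_189 = 1, and u_k = u_{k-1}/2 + u_{k+1}/2 for 1 ≤ k ≤ 188. This harmonic recurrence is solved by u_k = k/189, giving u_107 = 107/189.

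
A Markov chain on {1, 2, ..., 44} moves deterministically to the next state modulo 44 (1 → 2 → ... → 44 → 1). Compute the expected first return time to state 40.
E[T_40 | X_0 = 40] = 44

The chain cycles deterministically, so starting at state 40 it returns in exactly 44 steps. Equivalently, the stationary distribution is uniform π_j = 1/44 for every state j, so by Kac's formula E[T_40] = 1/π_40 = 44.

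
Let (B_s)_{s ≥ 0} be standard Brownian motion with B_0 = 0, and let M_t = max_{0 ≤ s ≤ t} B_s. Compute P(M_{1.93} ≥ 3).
P(M_{1.93} ≥ 3) = 2·P(B_{1.93} ≥ 3) = 2(1 − Φ(3/√1.93)) ≈ 0.0308

By the reflection principle for Brownian motion, P(M_t ≥ a) = 2 · P(B_t ≥ a) for a ≥ 0. Since B_t ~ N(0, t), P(B_t ≥ 3) = 1 − Φ(3/√t) = 1 − Φ(3/√1.93) = 1 − Φ(2.1594). So
  P(M_{1.93} ≥ 3) = 2(1 − Φ(2.1594)) ≈ 0.0308.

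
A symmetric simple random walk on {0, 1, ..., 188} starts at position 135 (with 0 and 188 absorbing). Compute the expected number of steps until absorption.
E[τ | X_0 = 135] = 7155

Let v_k = E[τ | X_0 = k]. Boundary: v_0 = v_188 = 0. Recurrence: v_k = 1 + (v_{k-1} + v_{k+1})/2 for 1 ≤ k ≤ 187. The particular solution to v_k − (v_{k-1} + v_{k+1})/2 = 1 is v_k = −k^2. Adding homogeneous solution A + B k and matching boundaries gives v_k = k (188 − k). Substituting k = 135: v_135 = 135 · 53 = 7155.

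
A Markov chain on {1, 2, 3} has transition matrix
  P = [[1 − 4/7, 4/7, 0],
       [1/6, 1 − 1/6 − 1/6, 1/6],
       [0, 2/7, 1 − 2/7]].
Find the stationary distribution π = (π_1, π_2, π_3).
π = (7/45, 8/15, 14/45)

This is a birth-death chain on three states, which satisfies detailed balance: π_1 · P_{12} = π_2 · P_{21} and π_2 · P_{23} = π_3 · P_{32}.
From π_1 · 4/7 = π_2 · 1/6: π_2/π_1 = (4/7)/(1/6) = 24/7.
From π_2 · 1/6 = π_3 · 2/7: π_3/π_2 = (1/6)/(2/7) = 7/12.
Take π_1 proportional to 1; then unnormalized π = (1, 24/7, 2). Normalize by dividing by the sum 45/7:
  π = (7/45, 8/15, 14/45).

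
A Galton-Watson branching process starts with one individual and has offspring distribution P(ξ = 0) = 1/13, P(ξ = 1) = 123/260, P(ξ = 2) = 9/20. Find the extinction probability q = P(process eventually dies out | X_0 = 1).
q = 20/117

The pgf is f(s) = 1/13 + 123/260·s + 9/20·s². The extinction probability q is the smallest fixed point of f in [0, 1]. Setting s = f(s):
  9/20·s² + (123/260 − 1)·s + 1/13 = 0
  9/20·s² − (1/13 + 9/20)·s + 1/13 = 0
which factors as (s − 1)·(9/20·s − 1/13) = 0, giving roots s = 1 and s = (1/13)/(9/20) = 20/117.
Mean offspring μ = 123/260 + 2·9/20 = 357/260 > 1 (supercritical), so q < 1. The extinction probability is the smaller root: q = (1/13)/(9/20) = 20/117.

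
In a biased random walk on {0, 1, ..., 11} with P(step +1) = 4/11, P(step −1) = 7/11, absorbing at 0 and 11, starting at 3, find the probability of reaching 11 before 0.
P(hit 11 before 0) = (1 − (7/4)^3) / (1 − (7/4)^11) = 6094848/657710813

Let u_k denote P(reach 11 before 0 | start at k). Boundary: u_0 = 0, u_11 = 1. Recurrence: u_k = 4/11·u_{k+1} + 7/11·u_{k-1} for 1 ≤ k ≤ 10. Try u_k = A + B·r^k with r = q/p = (7/11)/(4/11) = 7/4. Substitution satisfies the recurrence; boundary conditions give:
  u_k = (1 − r^k) / (1 − r^N) = (1 − (7/4)^3) / (1 − (7/4)^11) = 6094848/657710813.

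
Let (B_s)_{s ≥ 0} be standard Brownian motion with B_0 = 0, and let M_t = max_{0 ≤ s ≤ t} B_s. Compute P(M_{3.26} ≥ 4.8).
P(M_{3.26} ≥ 4.8) = 2·P(B_{3.26} ≥ 4.8) = 2(1 − Φ(4.8/√3.26)) ≈ 0.0078

By the reflection principle for Brownian motion, P(M_t ≥ a) = 2 · P(B_t ≥ a) for a ≥ 0. Since B_t ~ N(0, t), P(B_t ≥ 4.8) = 1 − Φ(4.8/√t) = 1 − Φ(4.8/√3.26) = 1 − Φ(2.6585). So
  P(M_{3.26} ≥ 4.8) = 2(1 − Φ(2.6585)) ≈ 0.0078.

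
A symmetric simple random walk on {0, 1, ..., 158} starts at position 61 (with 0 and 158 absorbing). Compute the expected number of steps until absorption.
E[τ | X_0 = 61] = 5917

Let v_k = E[τ | X_0 = k]. Boundary: v_0 = v_158 = 0. Recurrence: v_k = 1 + (v_{k-1} + v_{k+1})/2 for 1 ≤ k ≤ 157. The particular solution to v_k − (v_{k-1} + v_{k+1})/2 = 1 is v_k = −k^2. Adding homogeneous solution A + B k and matching boundaries gives v_k = k (158 − k). Substituting k = 61: v_61 = 61 · 97 = 5917.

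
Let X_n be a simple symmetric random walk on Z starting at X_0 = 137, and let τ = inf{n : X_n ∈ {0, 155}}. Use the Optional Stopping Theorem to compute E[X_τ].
E[X_τ] = 137

X_n is a martingale and τ is a bounded-mean stopping time (indeed τ is finite a.s. with bounded expectation since the walk is in a bounded region). By the OST, E[X_τ] = E[X_0] = 137. Equivalently: E[X_τ] = 155 · P(hit 155 first) + 0 · P(hit 0 first) = 155 · (137/155) = 137.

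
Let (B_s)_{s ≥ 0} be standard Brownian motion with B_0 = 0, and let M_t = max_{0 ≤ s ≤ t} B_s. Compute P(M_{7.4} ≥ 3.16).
P(M_{7.4} ≥ 3.16) = 2·P(B_{7.4} ≥ 3.16) = 2(1 − Φ(3.16/√7.4)) ≈ 0.2454

By the reflection principle for Brownian motion, P(M_t ≥ a) = 2 · P(B_t ≥ a) for a ≥ 0. Since B_t ~ N(0, t), P(B_t ≥ 3.16) = 1 − Φ(3.16/√t) = 1 − Φ(3.16/√7.4) = 1 − Φ(1.1616). So
  P(M_{7.4} ≥ 3.16) = 2(1 − Φ(1.1616)) ≈ 0.2454.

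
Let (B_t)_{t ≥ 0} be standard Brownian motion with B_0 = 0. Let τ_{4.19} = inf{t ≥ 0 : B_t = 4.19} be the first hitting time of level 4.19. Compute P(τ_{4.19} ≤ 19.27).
P(τ_{4.19} ≤ 19.27) = 2(1 − Φ(4.19/√19.27)) = 2(1 − Φ(0.9545)) ≈ 0.3398

By the reflection principle for standard BM, P(τ_b ≤ t) = 2 · P(B_t ≥ b). Since B_t ~ N(0, t), P(B_t ≥ 4.19) = 1 − Φ(4.19/√t) = 1 − Φ(4.19/√19.27) = 1 − Φ(0.9545) ≈ 0.16992. Doubling: P(τ_{4.19} ≤ 19.27) ≈ 2 · 0.16992 = 0.33984 ≈ 0.3398.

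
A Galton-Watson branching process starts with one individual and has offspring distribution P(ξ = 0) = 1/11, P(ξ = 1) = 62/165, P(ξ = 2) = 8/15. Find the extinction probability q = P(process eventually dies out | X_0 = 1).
q = 15/88

The pgf is f(s) = 1/11 + 62/165·s + 8/15·s². The extinction probability q is the smallest fixed point of f in [0, 1]. Setting s = f(s):
  8/15·s² + (62/165 − 1)·s + 1/11 = 0
  8/15·s² − (1/11 + 8/15)·s + 1/11 = 0
which factors as (s − 1)·(8/15·s − 1/11) = 0, giving roots s = 1 and s = (1/11)/(8/15) = 15/88.
Mean offspring μ = 62/165 + 2·8/15 = 238/165 > 1 (supercritical), so q < 1. The extinction probability is the smaller root: q = (1/11)/(8/15) = 15/88.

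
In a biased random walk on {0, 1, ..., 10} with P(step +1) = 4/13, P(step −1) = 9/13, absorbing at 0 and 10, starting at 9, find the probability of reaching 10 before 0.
P(hit 10 before 0) = (1 − (9/4)^9) / (1 − (9/4)^10) = 309726676/697147165

Let u_k denote P(reach 10 before 0 | start at k). Boundary: u_0 = 0, u_10 = 1. Recurrence: u_k = 4/13·u_{k+1} + 9/13·u_{k-1} for 1 ≤ k ≤ 9. Try u_k = A + B·r^k with r = q/p = (9/13)/(4/13) = 9/4. Substitution satisfies the recurrence; boundary conditions give:
  u_k = (1 − r^k) / (1 − r^N) = (1 − (9/4)^9) / (1 − (9/4)^10) = 309726676/697147165.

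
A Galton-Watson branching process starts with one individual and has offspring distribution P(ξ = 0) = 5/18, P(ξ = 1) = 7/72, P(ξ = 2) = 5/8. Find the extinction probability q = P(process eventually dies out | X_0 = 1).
q = 4/9

The pgf is f(s) = 5/18 + 7/72·s + 5/8·s². The extinction probability q is the smallest fixed point of f in [0, 1]. Setting s = f(s):
  5/8·s² + (7/72 − 1)·s + 5/18 = 0
  5/8·s² − (5/18 + 5/8)·s + 5/18 = 0
which factors as (s − 1)·(5/8·s − 5/18) = 0, giving roots s = 1 and s = (5/18)/(5/8) = 4/9.
Mean offspring μ = 7/72 + 2·5/8 = 97/72 > 1 (supercritical), so q < 1. The extinction probability is the smaller root: q = (5/18)/(5/8) = 4/9.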